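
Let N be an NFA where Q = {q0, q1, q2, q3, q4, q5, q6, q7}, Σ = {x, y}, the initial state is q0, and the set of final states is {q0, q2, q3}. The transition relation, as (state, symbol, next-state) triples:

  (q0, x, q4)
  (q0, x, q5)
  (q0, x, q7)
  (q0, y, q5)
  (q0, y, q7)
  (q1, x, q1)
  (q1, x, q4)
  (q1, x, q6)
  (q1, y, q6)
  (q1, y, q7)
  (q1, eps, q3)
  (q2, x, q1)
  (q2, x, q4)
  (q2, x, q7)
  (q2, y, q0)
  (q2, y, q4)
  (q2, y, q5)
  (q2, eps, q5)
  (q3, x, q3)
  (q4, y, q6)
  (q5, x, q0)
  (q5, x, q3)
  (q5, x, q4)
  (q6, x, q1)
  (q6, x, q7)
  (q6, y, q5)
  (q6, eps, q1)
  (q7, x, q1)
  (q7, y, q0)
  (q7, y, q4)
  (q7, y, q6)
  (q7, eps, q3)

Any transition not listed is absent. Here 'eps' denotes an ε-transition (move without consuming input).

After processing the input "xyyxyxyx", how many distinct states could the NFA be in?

7

Start in {q0}.
Read 'x': {q0} → {q3, q4, q5, q7}.
Read 'y': {q3, q4, q5, q7} → {q0, q1, q3, q4, q6}.
Read 'y': {q0, q1, q3, q4, q6} → {q1, q3, q5, q6, q7}.
Read 'x': {q1, q3, q5, q6, q7} → {q0, q1, q3, q4, q6, q7}.
Read 'y': {q0, q1, q3, q4, q6, q7} → {q0, q1, q3, q4, q5, q6, q7}.
Read 'x': {q0, q1, q3, q4, q5, q6, q7} → {q0, q1, q3, q4, q5, q6, q7}.
Read 'y': {q0, q1, q3, q4, q5, q6, q7} → {q0, q1, q3, q4, q5, q6, q7}.
Read 'x': {q0, q1, q3, q4, q5, q6, q7} → {q0, q1, q3, q4, q5, q6, q7}.
That set has 7 states.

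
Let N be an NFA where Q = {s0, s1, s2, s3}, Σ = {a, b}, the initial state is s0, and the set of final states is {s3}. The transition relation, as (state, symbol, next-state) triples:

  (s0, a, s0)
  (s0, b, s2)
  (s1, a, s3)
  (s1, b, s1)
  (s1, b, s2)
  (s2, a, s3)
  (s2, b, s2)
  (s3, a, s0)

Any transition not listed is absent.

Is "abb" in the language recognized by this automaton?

Start in {s0}.
Read 'a': s0→{s0}; now {s0}.
Read 'b': s0→{s2}; now {s2}.
Read 'b': s2→{s2}; now {s2}.
The final set {s2} contains no accepting state.

No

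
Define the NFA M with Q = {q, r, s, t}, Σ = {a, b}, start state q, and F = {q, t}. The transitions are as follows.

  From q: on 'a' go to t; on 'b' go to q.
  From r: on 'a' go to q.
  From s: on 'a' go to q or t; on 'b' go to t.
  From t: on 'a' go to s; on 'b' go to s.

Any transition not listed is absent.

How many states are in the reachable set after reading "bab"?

Start in {q}.
Read 'b': {q} → {q}.
Read 'a': {q} → {t}.
Read 'b': {t} → {s}.
That set has 1 state.

1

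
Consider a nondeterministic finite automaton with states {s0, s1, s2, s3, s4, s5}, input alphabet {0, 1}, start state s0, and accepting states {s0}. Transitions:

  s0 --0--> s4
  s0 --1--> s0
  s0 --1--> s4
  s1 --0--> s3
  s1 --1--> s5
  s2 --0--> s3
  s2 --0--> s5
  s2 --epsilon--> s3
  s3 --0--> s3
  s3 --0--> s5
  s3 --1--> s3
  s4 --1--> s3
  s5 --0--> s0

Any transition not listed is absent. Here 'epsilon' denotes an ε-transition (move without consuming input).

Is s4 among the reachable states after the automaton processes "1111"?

Start in {s0}.
Read '1': s0→{s0, s4}; now {s0, s4}.
Read '1': s0→{s0, s4}, s4→{s3}; now {s0, s3, s4}.
Read '1': s0→{s0, s4}, s3→{s3}, s4→{s3}; now {s0, s3, s4}.
Read '1': s0→{s0, s4}, s3→{s3}, s4→{s3}; now {s0, s3, s4}.
State s4 is in {s0, s3, s4}.

Yes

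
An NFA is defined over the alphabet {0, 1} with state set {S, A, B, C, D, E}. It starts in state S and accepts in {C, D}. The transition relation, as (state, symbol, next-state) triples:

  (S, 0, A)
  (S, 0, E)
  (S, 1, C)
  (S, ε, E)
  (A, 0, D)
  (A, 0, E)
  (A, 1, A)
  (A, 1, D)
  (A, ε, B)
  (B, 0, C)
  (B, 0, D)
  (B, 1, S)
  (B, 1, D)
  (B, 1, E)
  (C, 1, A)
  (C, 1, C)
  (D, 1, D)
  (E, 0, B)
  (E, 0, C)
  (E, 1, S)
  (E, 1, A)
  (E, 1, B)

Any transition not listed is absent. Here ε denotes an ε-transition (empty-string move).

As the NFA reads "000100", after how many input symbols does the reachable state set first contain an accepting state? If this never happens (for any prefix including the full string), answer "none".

Start: ε-closure({S}) = {S, E}.
Read '0': S→{A, E}, E→{B, C}; now {A, B, C, E}.
None of the earlier sets intersect F, but {A, B, C, E} does.

1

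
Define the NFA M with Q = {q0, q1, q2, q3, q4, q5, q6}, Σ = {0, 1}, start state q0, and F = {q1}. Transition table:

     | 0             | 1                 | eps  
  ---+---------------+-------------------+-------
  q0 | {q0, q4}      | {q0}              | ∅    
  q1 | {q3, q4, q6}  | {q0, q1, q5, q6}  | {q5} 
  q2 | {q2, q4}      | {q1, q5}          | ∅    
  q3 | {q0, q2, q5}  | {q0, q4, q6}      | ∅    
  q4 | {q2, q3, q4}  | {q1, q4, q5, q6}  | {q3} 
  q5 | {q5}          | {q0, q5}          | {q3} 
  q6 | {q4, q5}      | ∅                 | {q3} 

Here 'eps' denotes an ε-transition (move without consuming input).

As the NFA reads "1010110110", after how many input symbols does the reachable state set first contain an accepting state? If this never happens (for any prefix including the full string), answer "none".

3

Start in {q0}.
Read '1': q0→{q0}; now {q0}.
Read '0': q0→{q0, q4}; union {q0, q4}; ε-closure = {q0, q3, q4}.
Read '1': q0→{q0}, q3→{q0, q4, q6}, q4→{q1, q4, q5, q6}; union {q0, q1, q4, q5, q6}; ε-closure = {q0, q1, q3, q4, q5, q6}.
None of the earlier sets intersect F, but {q0, q1, q3, q4, q5, q6} does.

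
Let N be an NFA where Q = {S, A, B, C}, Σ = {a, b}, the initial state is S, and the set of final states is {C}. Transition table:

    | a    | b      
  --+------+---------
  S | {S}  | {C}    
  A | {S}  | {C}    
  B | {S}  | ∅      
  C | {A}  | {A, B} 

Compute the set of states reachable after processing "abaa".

{S}

Start in {S}.
Read 'a': S→{S}; now {S}.
Read 'b': S→{C}; now {C}.
Read 'a': C→{A}; now {A}.
Read 'a': A→{S}; now {S}.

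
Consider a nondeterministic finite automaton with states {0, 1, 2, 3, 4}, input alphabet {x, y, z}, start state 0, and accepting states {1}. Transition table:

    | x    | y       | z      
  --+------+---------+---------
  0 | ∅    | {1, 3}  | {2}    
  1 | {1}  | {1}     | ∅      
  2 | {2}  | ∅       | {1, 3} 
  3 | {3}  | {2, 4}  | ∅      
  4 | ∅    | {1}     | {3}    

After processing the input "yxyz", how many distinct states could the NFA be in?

Start in {0}.
Read 'y': 0→{1, 3}; now {1, 3}.
Read 'x': 1→{1}, 3→{3}; now {1, 3}.
Read 'y': 1→{1}, 3→{2, 4}; now {1, 2, 4}.
Read 'z': 1→∅, 2→{1, 3}, 4→{3}; now {1, 3}.
That set has 2 states.

2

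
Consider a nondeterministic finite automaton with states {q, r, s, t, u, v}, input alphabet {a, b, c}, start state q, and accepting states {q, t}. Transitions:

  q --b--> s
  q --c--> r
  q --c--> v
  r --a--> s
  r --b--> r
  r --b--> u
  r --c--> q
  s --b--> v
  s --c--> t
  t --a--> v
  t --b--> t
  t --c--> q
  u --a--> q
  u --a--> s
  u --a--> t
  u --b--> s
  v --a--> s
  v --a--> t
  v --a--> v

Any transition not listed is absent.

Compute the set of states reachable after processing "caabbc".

Start in {q}.
Read 'c': q→{r, v}; now {r, v}.
Read 'a': r→{s}, v→{s, t, v}; now {s, t, v}.
Read 'a': s→∅, t→{v}, v→{s, t, v}; now {s, t, v}.
Read 'b': s→{v}, t→{t}, v→∅; now {t, v}.
Read 'b': t→{t}, v→∅; now {t}.
Read 'c': t→{q}; now {q}.

{q}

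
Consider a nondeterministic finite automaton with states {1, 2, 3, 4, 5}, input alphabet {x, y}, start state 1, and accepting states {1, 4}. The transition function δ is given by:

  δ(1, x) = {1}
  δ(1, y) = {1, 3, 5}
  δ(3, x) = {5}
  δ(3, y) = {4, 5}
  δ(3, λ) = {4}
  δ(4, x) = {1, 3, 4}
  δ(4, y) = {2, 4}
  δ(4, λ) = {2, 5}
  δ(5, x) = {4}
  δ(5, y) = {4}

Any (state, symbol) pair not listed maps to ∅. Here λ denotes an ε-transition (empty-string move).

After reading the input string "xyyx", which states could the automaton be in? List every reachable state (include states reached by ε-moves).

Start in {1}.
Read 'x': {1} → {1}.
Read 'y': {1} → {1, 2, 3, 4, 5}.
Read 'y': {1, 2, 3, 4, 5} → {1, 2, 3, 4, 5}.
Read 'x': {1, 2, 3, 4, 5} → {1, 2, 3, 4, 5}.

{1, 2, 3, 4, 5}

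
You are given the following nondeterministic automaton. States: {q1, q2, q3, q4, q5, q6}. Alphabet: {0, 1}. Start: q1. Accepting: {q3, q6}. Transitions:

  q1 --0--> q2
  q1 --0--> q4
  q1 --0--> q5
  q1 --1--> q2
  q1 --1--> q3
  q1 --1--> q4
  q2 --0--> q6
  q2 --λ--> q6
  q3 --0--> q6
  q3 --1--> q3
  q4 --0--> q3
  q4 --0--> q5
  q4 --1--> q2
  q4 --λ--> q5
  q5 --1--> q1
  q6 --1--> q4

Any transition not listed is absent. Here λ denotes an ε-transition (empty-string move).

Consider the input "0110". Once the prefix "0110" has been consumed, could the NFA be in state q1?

Start in {q1}.
Read '0': q1→{q2, q4, q5}; union {q2, q4, q5}; ε-closure = {q2, q4, q5, q6}.
Read '1': q2→∅, q4→{q2}, q5→{q1}, q6→{q4}; union {q1, q2, q4}; ε-closure = {q1, q2, q4, q5, q6}.
Read '1': q1→{q2, q3, q4}, q2→∅, q4→{q2}, q5→{q1}, q6→{q4}; union {q1, q2, q3, q4}; ε-closure = {q1, q2, q3, q4, q5, q6}.
Read '0': q1→{q2, q4, q5}, q2→{q6}, q3→{q6}, q4→{q3, q5}, q5→∅, q6→∅; now {q2, q3, q4, q5, q6}.
State q1 is not in {q2, q3, q4, q5, q6}.

No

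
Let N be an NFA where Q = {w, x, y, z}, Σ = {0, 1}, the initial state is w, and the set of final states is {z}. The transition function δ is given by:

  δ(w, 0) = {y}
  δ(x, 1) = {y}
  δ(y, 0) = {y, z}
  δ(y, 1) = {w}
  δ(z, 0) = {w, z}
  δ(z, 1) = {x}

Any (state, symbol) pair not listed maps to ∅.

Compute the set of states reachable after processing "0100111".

{w}

Start in {w}.
Read '0': {w} → {y}.
Read '1': {y} → {w}.
Read '0': {w} → {y}.
Read '0': {y} → {y, z}.
Read '1': {y, z} → {w, x}.
Read '1': {w, x} → {y}.
Read '1': {y} → {w}.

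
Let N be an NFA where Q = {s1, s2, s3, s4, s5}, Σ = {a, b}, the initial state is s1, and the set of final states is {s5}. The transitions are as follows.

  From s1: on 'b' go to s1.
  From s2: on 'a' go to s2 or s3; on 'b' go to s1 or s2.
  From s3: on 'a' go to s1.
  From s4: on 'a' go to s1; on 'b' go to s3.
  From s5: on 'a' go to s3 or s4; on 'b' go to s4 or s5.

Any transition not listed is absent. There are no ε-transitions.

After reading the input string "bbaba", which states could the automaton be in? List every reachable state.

Start in {s1}.
Read 'b': s1→{s1}; now {s1}.
Read 'b': s1→{s1}; now {s1}.
Read 'a': s1→∅; now ∅.
The set is empty and remains empty for the remaining 2 symbols.

∅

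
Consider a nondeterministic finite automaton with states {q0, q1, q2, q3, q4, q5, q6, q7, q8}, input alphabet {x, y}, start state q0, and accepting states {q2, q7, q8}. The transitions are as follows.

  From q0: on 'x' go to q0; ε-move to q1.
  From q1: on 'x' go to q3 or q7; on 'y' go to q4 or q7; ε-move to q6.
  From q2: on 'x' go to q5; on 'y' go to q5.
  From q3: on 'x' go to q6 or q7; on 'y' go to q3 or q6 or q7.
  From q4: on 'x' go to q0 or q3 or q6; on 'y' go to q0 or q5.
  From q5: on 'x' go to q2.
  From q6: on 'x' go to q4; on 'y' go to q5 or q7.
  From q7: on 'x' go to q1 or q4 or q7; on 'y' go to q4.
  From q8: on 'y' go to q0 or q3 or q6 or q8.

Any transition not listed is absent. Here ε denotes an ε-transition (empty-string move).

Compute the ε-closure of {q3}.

{q3}

Begin with {q3}.
No ε-moves leave this set, so the closure equals the set itself.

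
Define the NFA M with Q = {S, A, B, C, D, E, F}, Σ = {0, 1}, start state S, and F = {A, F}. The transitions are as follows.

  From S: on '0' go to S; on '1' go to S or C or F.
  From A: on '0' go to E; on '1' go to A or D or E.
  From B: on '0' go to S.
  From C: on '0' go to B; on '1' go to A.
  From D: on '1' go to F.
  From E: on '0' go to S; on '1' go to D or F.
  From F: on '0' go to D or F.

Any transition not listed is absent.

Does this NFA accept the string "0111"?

Yes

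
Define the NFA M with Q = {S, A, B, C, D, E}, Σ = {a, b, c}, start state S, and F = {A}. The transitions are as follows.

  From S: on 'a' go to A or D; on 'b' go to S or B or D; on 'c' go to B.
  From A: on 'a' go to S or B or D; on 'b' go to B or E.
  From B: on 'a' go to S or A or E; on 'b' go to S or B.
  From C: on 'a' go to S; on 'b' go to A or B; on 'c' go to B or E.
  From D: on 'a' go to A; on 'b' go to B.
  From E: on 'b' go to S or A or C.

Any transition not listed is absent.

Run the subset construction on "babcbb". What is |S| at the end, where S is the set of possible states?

Start in {S}.
Read 'b': S→{S, B, D}; now {S, B, D}.
Read 'a': S→{A, D}, B→{S, A, E}, D→{A}; now {S, A, D, E}.
Read 'b': S→{S, B, D}, A→{B, E}, D→{B}, E→{S, A, C}; now {S, A, B, C, D, E}.
Read 'c': S→{B}, A→∅, B→∅, C→{B, E}, D→∅, E→∅; now {B, E}.
Read 'b': B→{S, B}, E→{S, A, C}; now {S, A, B, C}.
Read 'b': S→{S, B, D}, A→{B, E}, B→{S, B}, C→{A, B}; now {S, A, B, D, E}.
That set has 5 states.

5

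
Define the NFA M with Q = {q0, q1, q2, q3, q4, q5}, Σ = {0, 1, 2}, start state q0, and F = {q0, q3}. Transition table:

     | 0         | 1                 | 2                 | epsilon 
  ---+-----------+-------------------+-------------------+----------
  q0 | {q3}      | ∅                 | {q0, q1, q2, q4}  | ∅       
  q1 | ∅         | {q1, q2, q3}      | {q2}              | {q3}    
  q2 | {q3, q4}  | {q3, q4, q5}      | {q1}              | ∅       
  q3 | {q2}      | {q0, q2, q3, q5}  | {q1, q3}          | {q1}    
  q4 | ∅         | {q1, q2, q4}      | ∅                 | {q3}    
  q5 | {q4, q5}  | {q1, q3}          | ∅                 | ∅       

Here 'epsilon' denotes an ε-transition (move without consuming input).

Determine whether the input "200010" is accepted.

Start in {q0}.
Read '2': q0→{q0, q1, q2, q4}; union {q0, q1, q2, q4}; ε-closure = {q0, q1, q2, q3, q4}.
Read '0': q0→{q3}, q1→∅, q2→{q3, q4}, q3→{q2}, q4→∅; union {q2, q3, q4}; ε-closure = {q1, q2, q3, q4}.
Read '0': q1→∅, q2→{q3, q4}, q3→{q2}, q4→∅; union {q2, q3, q4}; ε-closure = {q1, q2, q3, q4}.
Read '0': q1→∅, q2→{q3, q4}, q3→{q2}, q4→∅; union {q2, q3, q4}; ε-closure = {q1, q2, q3, q4}.
Read '1': q1→{q1, q2, q3}, q2→{q3, q4, q5}, q3→{q0, q2, q3, q5}, q4→{q1, q2, q4}; now {q0, q1, q2, q3, q4, q5}.
Read '0': q0→{q3}, q1→∅, q2→{q3, q4}, q3→{q2}, q4→∅, q5→{q4, q5}; union {q2, q3, q4, q5}; ε-closure = {q1, q2, q3, q4, q5}.
The final set {q1, q2, q3, q4, q5} contains the accepting state q3.

Yes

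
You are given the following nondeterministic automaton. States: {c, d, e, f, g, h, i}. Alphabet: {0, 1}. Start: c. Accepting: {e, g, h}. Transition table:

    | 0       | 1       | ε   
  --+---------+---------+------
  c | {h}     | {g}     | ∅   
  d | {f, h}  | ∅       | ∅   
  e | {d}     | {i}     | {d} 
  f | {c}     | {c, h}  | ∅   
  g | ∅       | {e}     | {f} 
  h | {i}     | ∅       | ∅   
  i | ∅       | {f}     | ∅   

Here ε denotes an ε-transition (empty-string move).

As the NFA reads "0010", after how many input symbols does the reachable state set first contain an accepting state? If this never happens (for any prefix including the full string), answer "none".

1

Start in {c}.
Read '0': {c} → {h}.
None of the earlier sets intersect F, but {h} does.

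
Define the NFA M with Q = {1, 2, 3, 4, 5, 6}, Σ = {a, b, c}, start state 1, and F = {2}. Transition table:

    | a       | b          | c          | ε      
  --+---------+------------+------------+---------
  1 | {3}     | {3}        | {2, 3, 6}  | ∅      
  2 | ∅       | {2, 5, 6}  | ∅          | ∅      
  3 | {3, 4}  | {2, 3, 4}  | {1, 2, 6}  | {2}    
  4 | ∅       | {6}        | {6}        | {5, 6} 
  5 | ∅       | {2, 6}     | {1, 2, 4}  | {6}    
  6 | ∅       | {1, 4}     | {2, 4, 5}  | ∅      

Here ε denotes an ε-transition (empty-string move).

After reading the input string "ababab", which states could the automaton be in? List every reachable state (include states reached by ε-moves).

{1, 2, 3, 4, 5, 6}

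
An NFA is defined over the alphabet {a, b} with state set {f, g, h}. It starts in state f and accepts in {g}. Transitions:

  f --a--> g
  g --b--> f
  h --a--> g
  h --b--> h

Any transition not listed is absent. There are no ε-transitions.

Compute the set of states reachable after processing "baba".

Start in {f}.
Read 'b': {f} → ∅.
The set is empty and remains empty for the remaining 3 symbols.

∅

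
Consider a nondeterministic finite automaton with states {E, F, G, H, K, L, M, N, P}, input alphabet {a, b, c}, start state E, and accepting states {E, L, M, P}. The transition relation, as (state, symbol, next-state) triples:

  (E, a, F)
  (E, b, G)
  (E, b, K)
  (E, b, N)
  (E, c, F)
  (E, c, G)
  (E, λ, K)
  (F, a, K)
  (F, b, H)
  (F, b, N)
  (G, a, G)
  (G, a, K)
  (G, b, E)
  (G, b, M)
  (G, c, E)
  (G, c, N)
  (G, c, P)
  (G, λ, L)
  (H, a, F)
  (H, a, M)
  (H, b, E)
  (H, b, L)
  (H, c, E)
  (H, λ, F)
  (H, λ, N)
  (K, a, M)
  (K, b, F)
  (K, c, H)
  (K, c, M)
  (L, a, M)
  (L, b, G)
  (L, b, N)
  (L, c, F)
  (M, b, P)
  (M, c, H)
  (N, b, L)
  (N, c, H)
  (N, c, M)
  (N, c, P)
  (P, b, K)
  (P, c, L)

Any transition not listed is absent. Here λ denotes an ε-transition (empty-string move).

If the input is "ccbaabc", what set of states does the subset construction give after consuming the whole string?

{E, F, G, H, K, L, M, N, P}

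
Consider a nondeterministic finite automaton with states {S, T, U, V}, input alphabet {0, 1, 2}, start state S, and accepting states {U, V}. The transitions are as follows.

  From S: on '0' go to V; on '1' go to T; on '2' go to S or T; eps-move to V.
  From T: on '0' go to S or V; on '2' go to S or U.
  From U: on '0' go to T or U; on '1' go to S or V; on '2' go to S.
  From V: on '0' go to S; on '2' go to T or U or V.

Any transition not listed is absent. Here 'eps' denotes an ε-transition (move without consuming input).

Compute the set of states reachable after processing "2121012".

Start: ε-closure({S}) = {S, V}.
Read '2': S→{S, T}, V→{T, U, V}; now {S, T, U, V}.
Read '1': S→{T}, T→∅, U→{S, V}, V→∅; now {S, T, V}.
Read '2': S→{S, T}, T→{S, U}, V→{T, U, V}; now {S, T, U, V}.
Read '1': S→{T}, T→∅, U→{S, V}, V→∅; now {S, T, V}.
Read '0': S→{V}, T→{S, V}, V→{S}; now {S, V}.
Read '1': S→{T}, V→∅; now {T}.
Read '2': T→{S, U}; union {S, U}; ε-closure = {S, U, V}.

{S, U, V}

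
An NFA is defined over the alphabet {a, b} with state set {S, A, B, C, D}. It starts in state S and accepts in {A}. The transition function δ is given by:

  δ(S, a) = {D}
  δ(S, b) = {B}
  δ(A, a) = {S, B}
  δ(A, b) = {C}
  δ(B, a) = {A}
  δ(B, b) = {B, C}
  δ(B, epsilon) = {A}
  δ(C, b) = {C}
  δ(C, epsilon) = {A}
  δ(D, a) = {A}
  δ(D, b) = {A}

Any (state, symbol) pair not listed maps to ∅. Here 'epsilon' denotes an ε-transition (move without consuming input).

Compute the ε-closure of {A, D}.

Begin with {A, D}.
No ε-moves leave this set, so the closure equals the set itself.

{A, D}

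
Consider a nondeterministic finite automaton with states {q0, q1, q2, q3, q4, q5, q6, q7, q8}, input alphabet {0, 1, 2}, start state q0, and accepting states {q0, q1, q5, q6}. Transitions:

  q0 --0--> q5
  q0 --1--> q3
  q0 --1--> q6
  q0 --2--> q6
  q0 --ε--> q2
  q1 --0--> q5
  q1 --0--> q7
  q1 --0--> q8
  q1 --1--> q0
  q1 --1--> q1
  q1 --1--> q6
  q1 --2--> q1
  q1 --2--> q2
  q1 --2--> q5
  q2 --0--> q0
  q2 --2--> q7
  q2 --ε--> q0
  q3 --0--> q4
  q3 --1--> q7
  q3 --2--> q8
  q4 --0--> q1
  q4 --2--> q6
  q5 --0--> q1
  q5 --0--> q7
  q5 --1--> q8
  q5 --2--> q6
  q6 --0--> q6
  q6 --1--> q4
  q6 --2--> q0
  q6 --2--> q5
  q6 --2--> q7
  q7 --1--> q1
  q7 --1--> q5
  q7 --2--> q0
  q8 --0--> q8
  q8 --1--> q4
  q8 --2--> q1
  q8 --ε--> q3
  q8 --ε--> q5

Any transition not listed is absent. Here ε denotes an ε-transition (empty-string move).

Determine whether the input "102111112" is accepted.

Yes

Start: ε-closure({q0}) = {q0, q2}.
Read '1': {q0, q2} → {q3, q6}.
Read '0': {q3, q6} → {q4, q6}.
Read '2': {q4, q6} → {q0, q2, q5, q6, q7}.
Read '1': {q0, q2, q5, q6, q7} → {q1, q3, q4, q5, q6, q8}.
Read '1': {q1, q3, q4, q5, q6, q8} → {q0, q1, q2, q3, q4, q5, q6, q7, q8}.
Read '1': {q0, q1, q2, q3, q4, q5, q6, q7, q8} → {q0, q1, q2, q3, q4, q5, q6, q7, q8}.
Read '1': {q0, q1, q2, q3, q4, q5, q6, q7, q8} → {q0, q1, q2, q3, q4, q5, q6, q7, q8}.
Read '1': {q0, q1, q2, q3, q4, q5, q6, q7, q8} → {q0, q1, q2, q3, q4, q5, q6, q7, q8}.
Read '2': {q0, q1, q2, q3, q4, q5, q6, q7, q8} → {q0, q1, q2, q3, q5, q6, q7, q8}.
The final set {q0, q1, q2, q3, q5, q6, q7, q8} contains the accepting states q0, q1, q5, q6.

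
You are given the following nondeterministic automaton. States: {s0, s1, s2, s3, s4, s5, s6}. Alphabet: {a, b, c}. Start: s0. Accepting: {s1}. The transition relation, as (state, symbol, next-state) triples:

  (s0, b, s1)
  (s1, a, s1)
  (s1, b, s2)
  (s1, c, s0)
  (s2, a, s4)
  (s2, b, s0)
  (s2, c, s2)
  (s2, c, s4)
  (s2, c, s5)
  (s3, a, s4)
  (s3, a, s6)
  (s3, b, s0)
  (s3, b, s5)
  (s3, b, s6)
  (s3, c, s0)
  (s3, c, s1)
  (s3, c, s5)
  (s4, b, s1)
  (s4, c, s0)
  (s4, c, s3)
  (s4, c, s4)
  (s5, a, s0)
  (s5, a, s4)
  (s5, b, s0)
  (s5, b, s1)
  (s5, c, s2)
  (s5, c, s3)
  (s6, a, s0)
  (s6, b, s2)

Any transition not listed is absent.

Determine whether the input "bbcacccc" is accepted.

Yes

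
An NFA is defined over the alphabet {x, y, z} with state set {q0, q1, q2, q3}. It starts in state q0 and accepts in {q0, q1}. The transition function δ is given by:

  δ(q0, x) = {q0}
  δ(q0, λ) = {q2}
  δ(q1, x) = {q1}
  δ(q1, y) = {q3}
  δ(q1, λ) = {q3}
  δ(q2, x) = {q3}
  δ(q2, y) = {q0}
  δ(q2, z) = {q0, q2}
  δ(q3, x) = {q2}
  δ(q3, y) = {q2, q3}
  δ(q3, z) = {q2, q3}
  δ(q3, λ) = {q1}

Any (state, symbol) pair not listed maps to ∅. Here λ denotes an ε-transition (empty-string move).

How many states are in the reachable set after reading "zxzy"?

4

Start: ε-closure({q0}) = {q0, q2}.
Read 'z': q0→∅, q2→{q0, q2}; now {q0, q2}.
Read 'x': q0→{q0}, q2→{q3}; union {q0, q3}; ε-closure = {q0, q1, q2, q3}.
Read 'z': q0→∅, q1→∅, q2→{q0, q2}, q3→{q2, q3}; union {q0, q2, q3}; ε-closure = {q0, q1, q2, q3}.
Read 'y': q0→∅, q1→{q3}, q2→{q0}, q3→{q2, q3}; union {q0, q2, q3}; ε-closure = {q0, q1, q2, q3}.
That set has 4 states.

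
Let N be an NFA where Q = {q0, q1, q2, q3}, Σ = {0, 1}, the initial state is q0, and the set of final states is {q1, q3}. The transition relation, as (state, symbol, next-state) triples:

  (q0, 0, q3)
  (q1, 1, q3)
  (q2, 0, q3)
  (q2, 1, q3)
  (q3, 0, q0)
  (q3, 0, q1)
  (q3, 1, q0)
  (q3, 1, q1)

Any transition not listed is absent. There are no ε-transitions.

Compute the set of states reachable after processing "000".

Start in {q0}.
Read '0': q0→{q3}; now {q3}.
Read '0': q3→{q0, q1}; now {q0, q1}.
Read '0': q0→{q3}, q1→∅; now {q3}.

{q3}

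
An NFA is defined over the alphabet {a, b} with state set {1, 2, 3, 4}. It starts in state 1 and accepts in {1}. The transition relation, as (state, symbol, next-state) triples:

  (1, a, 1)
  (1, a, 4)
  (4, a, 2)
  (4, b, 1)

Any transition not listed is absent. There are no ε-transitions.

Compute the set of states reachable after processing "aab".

{1}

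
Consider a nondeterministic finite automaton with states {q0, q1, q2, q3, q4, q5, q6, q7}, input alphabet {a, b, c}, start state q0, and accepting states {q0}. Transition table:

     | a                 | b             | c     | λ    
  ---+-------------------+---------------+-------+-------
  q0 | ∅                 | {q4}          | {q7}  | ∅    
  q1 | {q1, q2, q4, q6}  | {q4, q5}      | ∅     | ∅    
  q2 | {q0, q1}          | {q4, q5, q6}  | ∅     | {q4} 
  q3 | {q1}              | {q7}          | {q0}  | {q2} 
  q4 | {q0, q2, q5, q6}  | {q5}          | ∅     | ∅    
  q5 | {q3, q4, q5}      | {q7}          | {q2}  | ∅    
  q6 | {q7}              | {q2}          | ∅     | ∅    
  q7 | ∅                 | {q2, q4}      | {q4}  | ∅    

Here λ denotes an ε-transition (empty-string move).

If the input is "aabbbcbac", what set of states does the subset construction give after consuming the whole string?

∅

Start in {q0}.
Read 'a': {q0} → ∅.
The set is empty and remains empty for the remaining 8 symbols.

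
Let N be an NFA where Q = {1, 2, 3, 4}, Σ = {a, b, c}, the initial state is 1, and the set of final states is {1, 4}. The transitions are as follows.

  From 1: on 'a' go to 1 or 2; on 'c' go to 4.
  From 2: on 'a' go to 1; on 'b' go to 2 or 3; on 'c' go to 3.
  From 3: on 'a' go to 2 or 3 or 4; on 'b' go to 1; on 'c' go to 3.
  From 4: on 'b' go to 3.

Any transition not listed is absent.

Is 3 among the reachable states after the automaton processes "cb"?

Yes

Start in {1}.
Read 'c': 1→{4}; now {4}.
Read 'b': 4→{3}; now {3}.
State 3 is in {3}.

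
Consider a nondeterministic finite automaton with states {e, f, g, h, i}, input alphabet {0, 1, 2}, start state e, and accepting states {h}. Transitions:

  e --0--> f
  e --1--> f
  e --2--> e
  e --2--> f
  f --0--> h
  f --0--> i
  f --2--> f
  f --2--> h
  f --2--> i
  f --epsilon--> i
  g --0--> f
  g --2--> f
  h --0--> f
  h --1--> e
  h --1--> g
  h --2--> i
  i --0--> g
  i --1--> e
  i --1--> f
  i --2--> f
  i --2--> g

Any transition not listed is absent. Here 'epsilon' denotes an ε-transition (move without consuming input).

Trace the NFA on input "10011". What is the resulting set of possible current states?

{e, f, i}

Start in {e}.
Read '1': e→{f}; union {f}; ε-closure = {f, i}.
Read '0': f→{h, i}, i→{g}; now {g, h, i}.
Read '0': g→{f}, h→{f}, i→{g}; union {f, g}; ε-closure = {f, g, i}.
Read '1': f→∅, g→∅, i→{e, f}; union {e, f}; ε-closure = {e, f, i}.
Read '1': e→{f}, f→∅, i→{e, f}; union {e, f}; ε-closure = {e, f, i}.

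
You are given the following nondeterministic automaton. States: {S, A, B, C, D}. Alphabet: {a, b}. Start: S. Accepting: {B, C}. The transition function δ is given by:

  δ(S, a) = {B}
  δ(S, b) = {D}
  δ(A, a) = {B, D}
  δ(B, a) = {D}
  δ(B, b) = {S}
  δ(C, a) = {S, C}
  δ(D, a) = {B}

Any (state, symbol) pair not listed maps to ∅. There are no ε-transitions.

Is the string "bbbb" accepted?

Start in {S}.
Read 'b': {S} → {D}.
Read 'b': {D} → ∅.
The set is empty and remains empty for the remaining 2 symbols.
The final set ∅ contains no accepting state.

No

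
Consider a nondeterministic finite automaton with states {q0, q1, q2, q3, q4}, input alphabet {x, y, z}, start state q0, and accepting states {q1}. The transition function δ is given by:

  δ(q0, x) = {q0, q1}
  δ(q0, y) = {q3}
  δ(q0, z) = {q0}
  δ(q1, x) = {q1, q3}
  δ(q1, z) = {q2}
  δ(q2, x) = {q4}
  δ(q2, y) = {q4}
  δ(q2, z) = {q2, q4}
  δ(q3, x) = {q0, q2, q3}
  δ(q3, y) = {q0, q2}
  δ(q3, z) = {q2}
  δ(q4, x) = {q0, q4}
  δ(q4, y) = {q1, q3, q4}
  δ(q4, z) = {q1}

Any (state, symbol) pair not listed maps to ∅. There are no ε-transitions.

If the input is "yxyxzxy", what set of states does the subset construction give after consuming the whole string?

{q0, q1, q2, q3, q4}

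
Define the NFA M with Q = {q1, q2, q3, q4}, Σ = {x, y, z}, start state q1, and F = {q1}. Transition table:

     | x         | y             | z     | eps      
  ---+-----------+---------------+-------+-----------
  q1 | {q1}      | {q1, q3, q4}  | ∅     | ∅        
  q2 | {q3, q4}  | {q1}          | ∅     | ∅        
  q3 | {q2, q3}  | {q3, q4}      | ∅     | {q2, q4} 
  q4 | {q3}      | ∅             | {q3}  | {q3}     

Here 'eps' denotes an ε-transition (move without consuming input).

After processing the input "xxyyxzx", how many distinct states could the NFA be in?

Start in {q1}.
Read 'x': q1→{q1}; now {q1}.
Read 'x': q1→{q1}; now {q1}.
Read 'y': q1→{q1, q3, q4}; union {q1, q3, q4}; ε-closure = {q1, q2, q3, q4}.
Read 'y': q1→{q1, q3, q4}, q2→{q1}, q3→{q3, q4}, q4→∅; union {q1, q3, q4}; ε-closure = {q1, q2, q3, q4}.
Read 'x': q1→{q1}, q2→{q3, q4}, q3→{q2, q3}, q4→{q3}; now {q1, q2, q3, q4}.
Read 'z': q1→∅, q2→∅, q3→∅, q4→{q3}; union {q3}; ε-closure = {q2, q3, q4}.
Read 'x': q2→{q3, q4}, q3→{q2, q3}, q4→{q3}; now {q2, q3, q4}.
That set has 3 states.

3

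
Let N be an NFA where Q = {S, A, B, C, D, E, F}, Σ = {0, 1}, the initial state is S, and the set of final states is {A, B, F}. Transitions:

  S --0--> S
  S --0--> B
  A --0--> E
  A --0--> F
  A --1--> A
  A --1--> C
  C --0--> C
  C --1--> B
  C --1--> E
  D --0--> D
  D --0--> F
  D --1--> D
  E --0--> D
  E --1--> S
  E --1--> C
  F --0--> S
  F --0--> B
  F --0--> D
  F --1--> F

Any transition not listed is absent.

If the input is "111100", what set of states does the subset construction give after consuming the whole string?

Start in {S}.
Read '1': {S} → ∅.
The set is empty and remains empty for the remaining 5 symbols.

∅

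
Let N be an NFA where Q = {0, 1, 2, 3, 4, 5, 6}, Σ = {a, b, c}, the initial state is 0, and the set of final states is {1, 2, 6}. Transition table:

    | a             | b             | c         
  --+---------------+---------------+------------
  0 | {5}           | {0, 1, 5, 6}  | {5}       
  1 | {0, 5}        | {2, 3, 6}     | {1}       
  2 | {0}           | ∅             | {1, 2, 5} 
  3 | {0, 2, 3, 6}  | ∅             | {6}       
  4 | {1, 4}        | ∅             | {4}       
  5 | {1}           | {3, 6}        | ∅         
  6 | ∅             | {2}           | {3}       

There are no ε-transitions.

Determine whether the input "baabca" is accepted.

Start in {0}.
Read 'b': 0→{0, 1, 5, 6}; now {0, 1, 5, 6}.
Read 'a': 0→{5}, 1→{0, 5}, 5→{1}, 6→∅; now {0, 1, 5}.
Read 'a': 0→{5}, 1→{0, 5}, 5→{1}; now {0, 1, 5}.
Read 'b': 0→{0, 1, 5, 6}, 1→{2, 3, 6}, 5→{3, 6}; now {0, 1, 2, 3, 5, 6}.
Read 'c': 0→{5}, 1→{1}, 2→{1, 2, 5}, 3→{6}, 5→∅, 6→{3}; now {1, 2, 3, 5, 6}.
Read 'a': 1→{0, 5}, 2→{0}, 3→{0, 2, 3, 6}, 5→{1}, 6→∅; now {0, 1, 2, 3, 5, 6}.
The final set {0, 1, 2, 3, 5, 6} contains the accepting states 1, 2, 6.

Yes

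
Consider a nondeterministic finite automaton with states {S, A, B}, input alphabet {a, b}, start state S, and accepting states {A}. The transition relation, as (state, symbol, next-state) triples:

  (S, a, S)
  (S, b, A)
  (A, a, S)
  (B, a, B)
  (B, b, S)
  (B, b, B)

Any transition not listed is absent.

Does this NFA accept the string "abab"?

Yes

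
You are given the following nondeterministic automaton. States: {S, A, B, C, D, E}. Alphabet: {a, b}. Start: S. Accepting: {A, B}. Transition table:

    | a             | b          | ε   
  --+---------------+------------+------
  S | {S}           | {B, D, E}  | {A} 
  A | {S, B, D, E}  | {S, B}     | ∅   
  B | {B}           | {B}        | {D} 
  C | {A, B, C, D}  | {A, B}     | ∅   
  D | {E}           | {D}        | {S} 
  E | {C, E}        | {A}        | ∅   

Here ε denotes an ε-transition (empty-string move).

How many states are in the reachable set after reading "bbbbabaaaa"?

Start: ε-closure({S}) = {S, A}.
Read 'b': {S, A} → {S, A, B, D, E}.
Read 'b': {S, A, B, D, E} → {S, A, B, D, E}.
Read 'b': {S, A, B, D, E} → {S, A, B, D, E}.
Read 'b': {S, A, B, D, E} → {S, A, B, D, E}.
Read 'a': {S, A, B, D, E} → {S, A, B, C, D, E}.
Read 'b': {S, A, B, C, D, E} → {S, A, B, D, E}.
Read 'a': {S, A, B, D, E} → {S, A, B, C, D, E}.
Read 'a': {S, A, B, C, D, E} → {S, A, B, C, D, E}.
Read 'a': {S, A, B, C, D, E} → {S, A, B, C, D, E}.
Read 'a': {S, A, B, C, D, E} → {S, A, B, C, D, E}.
That set has 6 states.

6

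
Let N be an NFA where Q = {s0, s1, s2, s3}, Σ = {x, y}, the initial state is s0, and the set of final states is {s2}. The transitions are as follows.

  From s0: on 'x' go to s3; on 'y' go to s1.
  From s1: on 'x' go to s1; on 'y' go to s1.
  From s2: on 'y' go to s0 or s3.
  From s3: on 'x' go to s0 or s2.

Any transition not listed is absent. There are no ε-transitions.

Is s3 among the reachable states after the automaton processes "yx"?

No

Start in {s0}.
Read 'y': s0→{s1}; now {s1}.
Read 'x': s1→{s1}; now {s1}.
State s3 is not in {s1}.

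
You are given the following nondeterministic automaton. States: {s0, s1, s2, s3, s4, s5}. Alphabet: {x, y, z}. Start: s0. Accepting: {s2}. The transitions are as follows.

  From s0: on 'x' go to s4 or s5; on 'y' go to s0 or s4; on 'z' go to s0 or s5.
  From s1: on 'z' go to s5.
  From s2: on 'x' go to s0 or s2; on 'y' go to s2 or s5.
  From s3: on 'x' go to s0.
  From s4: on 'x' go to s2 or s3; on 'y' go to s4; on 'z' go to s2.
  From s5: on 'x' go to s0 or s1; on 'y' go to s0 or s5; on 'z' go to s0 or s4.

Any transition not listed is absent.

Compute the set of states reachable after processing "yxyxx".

{s0, s1, s2, s3, s4, s5}

Start in {s0}.
Read 'y': s0→{s0, s4}; now {s0, s4}.
Read 'x': s0→{s4, s5}, s4→{s2, s3}; now {s2, s3, s4, s5}.
Read 'y': s2→{s2, s5}, s3→∅, s4→{s4}, s5→{s0, s5}; now {s0, s2, s4, s5}.
Read 'x': s0→{s4, s5}, s2→{s0, s2}, s4→{s2, s3}, s5→{s0, s1}; now {s0, s1, s2, s3, s4, s5}.
Read 'x': s0→{s4, s5}, s1→∅, s2→{s0, s2}, s3→{s0}, s4→{s2, s3}, s5→{s0, s1}; now {s0, s1, s2, s3, s4, s5}.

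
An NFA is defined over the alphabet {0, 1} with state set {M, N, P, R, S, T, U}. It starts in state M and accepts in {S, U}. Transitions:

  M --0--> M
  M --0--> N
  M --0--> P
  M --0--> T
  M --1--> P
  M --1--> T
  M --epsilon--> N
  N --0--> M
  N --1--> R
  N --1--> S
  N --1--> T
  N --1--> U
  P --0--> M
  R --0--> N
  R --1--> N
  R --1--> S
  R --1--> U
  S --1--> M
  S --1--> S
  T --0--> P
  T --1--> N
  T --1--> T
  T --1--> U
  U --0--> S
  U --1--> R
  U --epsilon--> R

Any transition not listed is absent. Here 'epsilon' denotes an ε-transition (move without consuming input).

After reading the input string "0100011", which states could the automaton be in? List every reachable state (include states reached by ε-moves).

{M, N, R, S, T, U}

Start: ε-closure({M}) = {M, N}.
Read '0': M→{M, N, P, T}, N→{M}; now {M, N, P, T}.
Read '1': M→{P, T}, N→{R, S, T, U}, P→∅, T→{N, T, U}; now {N, P, R, S, T, U}.
Read '0': N→{M}, P→{M}, R→{N}, S→∅, T→{P}, U→{S}; now {M, N, P, S}.
Read '0': M→{M, N, P, T}, N→{M}, P→{M}, S→∅; now {M, N, P, T}.
Read '0': M→{M, N, P, T}, N→{M}, P→{M}, T→{P}; now {M, N, P, T}.
Read '1': M→{P, T}, N→{R, S, T, U}, P→∅, T→{N, T, U}; now {N, P, R, S, T, U}.
Read '1': N→{R, S, T, U}, P→∅, R→{N, S, U}, S→{M, S}, T→{N, T, U}, U→{R}; now {M, N, R, S, T, U}.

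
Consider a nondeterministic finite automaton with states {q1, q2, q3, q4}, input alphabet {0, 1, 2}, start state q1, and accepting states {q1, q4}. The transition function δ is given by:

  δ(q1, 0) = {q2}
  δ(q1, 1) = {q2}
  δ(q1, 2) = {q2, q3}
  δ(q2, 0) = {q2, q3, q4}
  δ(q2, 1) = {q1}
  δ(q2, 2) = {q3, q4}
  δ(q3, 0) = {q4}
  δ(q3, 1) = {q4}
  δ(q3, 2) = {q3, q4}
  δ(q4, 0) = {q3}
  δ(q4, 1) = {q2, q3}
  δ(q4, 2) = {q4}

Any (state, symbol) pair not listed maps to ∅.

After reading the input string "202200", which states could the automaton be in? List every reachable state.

{q3, q4}

Start in {q1}.
Read '2': {q1} → {q2, q3}.
Read '0': {q2, q3} → {q2, q3, q4}.
Read '2': {q2, q3, q4} → {q3, q4}.
Read '2': {q3, q4} → {q3, q4}.
Read '0': {q3, q4} → {q3, q4}.
Read '0': {q3, q4} → {q3, q4}.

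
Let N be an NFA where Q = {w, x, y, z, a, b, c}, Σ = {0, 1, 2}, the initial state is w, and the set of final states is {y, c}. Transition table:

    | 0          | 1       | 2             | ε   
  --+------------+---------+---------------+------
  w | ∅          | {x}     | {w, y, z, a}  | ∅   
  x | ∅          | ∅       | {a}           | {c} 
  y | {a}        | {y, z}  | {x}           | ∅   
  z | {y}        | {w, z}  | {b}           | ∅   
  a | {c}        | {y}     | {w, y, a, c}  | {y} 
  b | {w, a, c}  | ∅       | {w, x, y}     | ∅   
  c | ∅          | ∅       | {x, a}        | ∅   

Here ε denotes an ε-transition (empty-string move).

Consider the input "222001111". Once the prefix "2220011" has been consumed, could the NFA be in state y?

Yes

Start in {w}.
Read '2': w→{w, y, z, a}; now {w, y, z, a}.
Read '2': w→{w, y, z, a}, y→{x}, z→{b}, a→{w, y, a, c}; now {w, x, y, z, a, b, c}.
Read '2': w→{w, y, z, a}, x→{a}, y→{x}, z→{b}, a→{w, y, a, c}, b→{w, x, y}, c→{x, a}; now {w, x, y, z, a, b, c}.
Read '0': w→∅, x→∅, y→{a}, z→{y}, a→{c}, b→{w, a, c}, c→∅; now {w, y, a, c}.
Read '0': w→∅, y→{a}, a→{c}, c→∅; union {a, c}; ε-closure = {y, a, c}.
Read '1': y→{y, z}, a→{y}, c→∅; now {y, z}.
Read '1': y→{y, z}, z→{w, z}; now {w, y, z}.
State y is in {w, y, z}.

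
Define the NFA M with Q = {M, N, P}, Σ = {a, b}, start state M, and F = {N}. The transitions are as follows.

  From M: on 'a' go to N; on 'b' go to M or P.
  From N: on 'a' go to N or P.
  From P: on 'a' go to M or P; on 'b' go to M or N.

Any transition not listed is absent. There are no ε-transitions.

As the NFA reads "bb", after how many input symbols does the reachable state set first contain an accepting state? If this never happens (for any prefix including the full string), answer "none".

2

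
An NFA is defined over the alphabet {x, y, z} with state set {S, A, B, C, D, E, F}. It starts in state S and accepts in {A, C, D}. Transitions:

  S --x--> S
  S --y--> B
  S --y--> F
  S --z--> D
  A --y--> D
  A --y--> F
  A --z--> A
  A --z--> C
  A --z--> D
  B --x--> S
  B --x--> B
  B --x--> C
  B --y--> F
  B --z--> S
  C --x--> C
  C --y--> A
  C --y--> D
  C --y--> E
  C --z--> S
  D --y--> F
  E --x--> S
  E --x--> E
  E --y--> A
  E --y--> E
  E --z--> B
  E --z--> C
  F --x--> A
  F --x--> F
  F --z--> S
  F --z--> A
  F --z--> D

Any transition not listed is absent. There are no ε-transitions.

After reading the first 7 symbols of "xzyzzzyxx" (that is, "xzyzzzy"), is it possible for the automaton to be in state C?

Start in {S}.
Read 'x': S→{S}; now {S}.
Read 'z': S→{D}; now {D}.
Read 'y': D→{F}; now {F}.
Read 'z': F→{S, A, D}; now {S, A, D}.
Read 'z': S→{D}, A→{A, C, D}, D→∅; now {A, C, D}.
Read 'z': A→{A, C, D}, C→{S}, D→∅; now {S, A, C, D}.
Read 'y': S→{B, F}, A→{D, F}, C→{A, D, E}, D→{F}; now {A, B, D, E, F}.
State C is not in {A, B, D, E, F}.

No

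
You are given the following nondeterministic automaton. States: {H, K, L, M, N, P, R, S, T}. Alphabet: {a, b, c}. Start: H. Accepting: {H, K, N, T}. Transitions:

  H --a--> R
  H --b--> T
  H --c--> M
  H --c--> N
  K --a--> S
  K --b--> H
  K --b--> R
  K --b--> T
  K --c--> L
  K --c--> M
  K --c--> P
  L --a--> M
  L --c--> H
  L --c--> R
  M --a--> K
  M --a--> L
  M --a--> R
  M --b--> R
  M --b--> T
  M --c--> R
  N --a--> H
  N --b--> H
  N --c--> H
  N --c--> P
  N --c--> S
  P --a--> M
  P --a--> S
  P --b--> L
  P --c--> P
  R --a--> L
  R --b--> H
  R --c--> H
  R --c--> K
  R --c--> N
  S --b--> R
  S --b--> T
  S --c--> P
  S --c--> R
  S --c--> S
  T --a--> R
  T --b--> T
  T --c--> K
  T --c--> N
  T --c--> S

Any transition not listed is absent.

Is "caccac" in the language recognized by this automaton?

Yes

Start in {H}.
Read 'c': H→{M, N}; now {M, N}.
Read 'a': M→{K, L, R}, N→{H}; now {H, K, L, R}.
Read 'c': H→{M, N}, K→{L, M, P}, L→{H, R}, R→{H, K, N}; now {H, K, L, M, N, P, R}.
Read 'c': H→{M, N}, K→{L, M, P}, L→{H, R}, M→{R}, N→{H, P, S}, P→{P}, R→{H, K, N}; now {H, K, L, M, N, P, R, S}.
Read 'a': H→{R}, K→{S}, L→{M}, M→{K, L, R}, N→{H}, P→{M, S}, R→{L}, S→∅; now {H, K, L, M, R, S}.
Read 'c': H→{M, N}, K→{L, M, P}, L→{H, R}, M→{R}, R→{H, K, N}, S→{P, R, S}; now {H, K, L, M, N, P, R, S}.
The final set {H, K, L, M, N, P, R, S} contains the accepting states H, K, N.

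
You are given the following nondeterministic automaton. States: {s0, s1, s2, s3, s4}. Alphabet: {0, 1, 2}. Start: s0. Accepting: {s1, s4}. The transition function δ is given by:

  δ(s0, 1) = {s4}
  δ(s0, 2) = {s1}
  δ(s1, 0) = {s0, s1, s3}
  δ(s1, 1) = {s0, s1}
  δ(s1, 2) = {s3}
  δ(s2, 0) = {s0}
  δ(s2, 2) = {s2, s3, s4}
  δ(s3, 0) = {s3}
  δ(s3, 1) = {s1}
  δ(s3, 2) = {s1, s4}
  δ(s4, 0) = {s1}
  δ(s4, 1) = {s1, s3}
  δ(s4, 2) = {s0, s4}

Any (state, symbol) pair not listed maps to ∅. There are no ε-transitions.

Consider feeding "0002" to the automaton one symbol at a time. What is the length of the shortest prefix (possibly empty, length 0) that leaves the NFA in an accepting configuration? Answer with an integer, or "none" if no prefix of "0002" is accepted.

none

Start in {s0}.
Read '0': {s0} → ∅.
The set is empty and remains empty for the remaining 3 symbols.
No reachable set along the way intersects F.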